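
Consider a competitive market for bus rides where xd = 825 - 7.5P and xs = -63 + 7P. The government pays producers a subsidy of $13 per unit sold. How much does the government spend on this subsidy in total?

Government cost = 155610/29

Pre-subsidy: 825 - 7.5P = -63 + 7P gives P* = 1776/29, x* = 10605/29.
With the subsidy, sellers receive Ps = Pb + 13 for each unit, where Pb is the price buyers pay.
Supply in terms of Pb becomes xs = -63 + 7(Pb + 13) = 28 + 7Pb. Setting this equal to demand: 825 - 7.5Pb = 28 + 7Pb, so Pb = 1594/29.
Sellers receive Ps = 1594/29 + 13 = 1971/29; x' = 825 − 7.5·(1594/29) = 11970/29.
Government outlay = subsidy × quantity = 13 × 11970/29 = 155610/29.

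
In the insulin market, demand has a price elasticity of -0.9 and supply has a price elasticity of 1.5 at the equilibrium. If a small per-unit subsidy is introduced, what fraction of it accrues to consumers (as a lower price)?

Consumer share = 0.625

For a small subsidy around the equilibrium, the benefit split depends on the relative slopes, which at a point are proportional to the elasticities.
Buyer share = εs/(εs + |εd|) = 1.5/(1.5 + 0.9) = 0.625; seller share = |εd|/(εs + |εd|) = 0.375.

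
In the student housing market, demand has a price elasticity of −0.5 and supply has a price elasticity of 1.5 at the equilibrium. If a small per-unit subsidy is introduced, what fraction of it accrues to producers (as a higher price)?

For a small subsidy around the equilibrium, the benefit split depends on the relative slopes, which at a point are proportional to the elasticities.
Buyer share = εs/(εs + |εd|) = 1.5/(1.5 + 0.5) = 0.75; seller share = |εd|/(εs + |εd|) = 0.25.
So producers capture 0.25 of the subsidy.

Producer share = 0.25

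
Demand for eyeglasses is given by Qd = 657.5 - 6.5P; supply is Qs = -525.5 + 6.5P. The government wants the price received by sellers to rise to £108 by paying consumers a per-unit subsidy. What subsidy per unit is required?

At a seller price of 108, quantity supplied is -525.5 + 6.5·108 = 176.5.
Buyers absorb 176.5 only when they pay Pb with 657.5 − 6.5·Pb = 176.5, i.e. Pb = 74.
s = Ps − Pb = 108 − 74 = 34.

Required subsidy s = £34 per unit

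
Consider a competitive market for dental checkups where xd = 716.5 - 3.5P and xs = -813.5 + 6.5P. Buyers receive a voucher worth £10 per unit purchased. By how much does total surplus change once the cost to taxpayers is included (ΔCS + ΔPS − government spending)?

Net change in total surplus = -£113.75

Pre-subsidy: 716.5 - 3.5P = -813.5 + 6.5P gives P* = 153, x* = 181.
With the rebate, buyers effectively pay Pb = Ps − 10, where Ps is the price sellers receive.
Demand in terms of Ps becomes xd = 716.5 − 3.5(Ps − 10) = 751.5 - 3.5Ps. Setting this equal to supply: 751.5 - 3.5Ps = -813.5 + 6.5Ps, so Ps = 156.5.
Buyers pay Pb = 156.5 − 10 = 146.5; x' = -813.5 + 6.5·156.5 = 203.75.
ΔCS = ½(181 + 203.75)(153 − 146.5) = 1250.4375; ΔPS = ½(181 + 203.75)(156.5 − 153) = 673.3125.
Government spending = 10 × 203.75 = 2037.5.
Net change = 1250.4375 + 673.3125 − 2037.5 = -113.75. The loss equals the DWL triangle ½·10·22.75.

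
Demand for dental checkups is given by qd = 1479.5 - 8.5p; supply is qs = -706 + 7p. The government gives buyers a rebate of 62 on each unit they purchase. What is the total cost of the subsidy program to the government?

Government cost = 32178

Pre-subsidy: 1479.5 - 8.5p = -706 + 7p gives p* = 141, q* = 281.
With the rebate, buyers effectively pay pb = ps − 62, where ps is the price sellers receive.
Demand in terms of ps becomes qd = 1479.5 − 8.5(ps − 62) = 2006.5 - 8.5ps. Setting this equal to supply: 2006.5 - 8.5ps = -706 + 7ps, so ps = 175.
Buyers pay pb = 175 − 62 = 113; q' = -706 + 7·175 = 519.
Government outlay = subsidy × quantity = 62 × 519 = 32178.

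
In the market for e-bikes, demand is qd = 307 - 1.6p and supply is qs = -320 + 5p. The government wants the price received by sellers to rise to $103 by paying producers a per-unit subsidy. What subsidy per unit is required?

Required subsidy s = $33 per unit

At a seller price of 103, quantity supplied is -320 + 5·103 = 195.
Buyers absorb 195 only when they pay pb with 307 − 1.6·pb = 195, i.e. pb = 70.
s = ps − pb = 103 − 70 = 33.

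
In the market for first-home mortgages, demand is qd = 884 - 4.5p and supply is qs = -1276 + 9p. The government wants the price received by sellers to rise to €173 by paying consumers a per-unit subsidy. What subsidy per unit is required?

At a seller price of 173, quantity supplied is -1276 + 9·173 = 281.
Buyers absorb 281 only when they pay pb with 884 − 4.5·pb = 281, i.e. pb = 134.
s = ps − pb = 173 − 134 = 39.

Required subsidy s = €39 per unit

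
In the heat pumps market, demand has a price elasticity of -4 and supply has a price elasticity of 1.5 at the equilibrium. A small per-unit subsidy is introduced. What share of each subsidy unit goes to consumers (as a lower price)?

For a small subsidy around the equilibrium, the benefit split depends on the relative slopes, which at a point are proportional to the elasticities.
Buyer share = εs/(εs + |εd|) = 1.5/(1.5 + 4) = 3/11; seller share = |εd|/(εs + |εd|) = 8/11.

Consumer share = 3/11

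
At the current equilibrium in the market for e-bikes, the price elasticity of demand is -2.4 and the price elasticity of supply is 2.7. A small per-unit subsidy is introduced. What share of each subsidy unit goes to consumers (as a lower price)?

Consumer share = 9/17

For a small subsidy around the equilibrium, the benefit split depends on the relative slopes, which at a point are proportional to the elasticities.
Buyer share = εs/(εs + |εd|) = 2.7/(2.7 + 2.4) = 9/17; seller share = |εd|/(εs + |εd|) = 8/17.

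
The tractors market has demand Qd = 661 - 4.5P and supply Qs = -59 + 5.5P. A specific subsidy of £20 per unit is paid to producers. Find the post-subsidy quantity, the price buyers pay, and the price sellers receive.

Pre-subsidy: 661 - 4.5P = -59 + 5.5P gives P* = 72, Q* = 337.
With the subsidy, sellers receive Ps = Pb + 20 for each unit, where Pb is the price buyers pay.
Supply in terms of Pb becomes Qs = -59 + 5.5(Pb + 20) = 51 + 5.5Pb. Setting this equal to demand: 661 - 4.5Pb = 51 + 5.5Pb, so Pb = 61.
Sellers receive Ps = 61 + 20 = 81; Q' = 661 − 4.5·61 = 386.5.

Q' = 386.5; buyers pay £61; sellers receive £81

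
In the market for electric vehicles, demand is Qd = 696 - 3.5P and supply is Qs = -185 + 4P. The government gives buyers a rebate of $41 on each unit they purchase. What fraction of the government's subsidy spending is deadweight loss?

DWL / government spending = 574/5421

Pre-subsidy: 696 - 3.5P = -185 + 4P gives P* = 1762/15, Q* = 4273/15.
With the rebate, buyers effectively pay Pb = Ps − 41, where Ps is the price sellers receive.
Demand in terms of Ps becomes Qd = 696 − 3.5(Ps − 41) = 839.5 - 3.5Ps. Setting this equal to supply: 839.5 - 3.5Ps = -185 + 4Ps, so Ps = 136.6.
Buyers pay Pb = 136.6 − 41 = 95.6; Q' = -185 + 4·136.6 = 361.4.
ΔCS = ½(4273/15 + 361.4)(1762/15 − 95.6) = 1589816/225; ΔPS = ½(4273/15 + 361.4)(136.6 − 1762/15) = 1391089/225.
Government spending = 41 × 361.4 = 14817.4.
DWL = ½ × 41 × (361.4 − 4273/15) = 23534/15; fraction = (23534/15) / 14817.4 = 574/5421.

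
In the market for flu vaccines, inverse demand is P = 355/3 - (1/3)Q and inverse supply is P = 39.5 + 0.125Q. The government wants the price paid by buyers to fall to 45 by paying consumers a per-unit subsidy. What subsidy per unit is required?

Required subsidy s = 22 per unit

At a buyer price of 45, quantity demanded is 355 − 3·45 = 220.
Sellers supply 220 only when they receive Ps = 39.5 + 0.125·220 = 67.
s = Ps − Pb = 67 − 45 = 22.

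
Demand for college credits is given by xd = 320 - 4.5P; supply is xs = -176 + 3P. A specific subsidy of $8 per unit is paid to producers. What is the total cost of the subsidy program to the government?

Pre-subsidy: 320 - 4.5P = -176 + 3P gives P* = 992/15, x* = 22.4.
With the subsidy, sellers receive Ps = Pb + 8 for each unit, where Pb is the price buyers pay.
Supply in terms of Pb becomes xs = -176 + 3(Pb + 8) = -152 + 3Pb. Setting this equal to demand: 320 - 4.5Pb = -152 + 3Pb, so Pb = 944/15.
Sellers receive Ps = 944/15 + 8 = 1064/15; x' = 320 − 4.5·(944/15) = 36.8.
Government outlay = subsidy × quantity = 8 × 36.8 = 294.4.

Government cost = $294.4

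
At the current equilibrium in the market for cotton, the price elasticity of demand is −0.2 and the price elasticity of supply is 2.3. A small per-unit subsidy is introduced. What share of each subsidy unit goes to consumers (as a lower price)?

Consumer share = 0.92

For a small subsidy around the equilibrium, the benefit split depends on the relative slopes, which at a point are proportional to the elasticities.
Buyer share = εs/(εs + |εd|) = 2.3/(2.3 + 0.2) = 0.92; seller share = |εd|/(εs + |εd|) = 0.08.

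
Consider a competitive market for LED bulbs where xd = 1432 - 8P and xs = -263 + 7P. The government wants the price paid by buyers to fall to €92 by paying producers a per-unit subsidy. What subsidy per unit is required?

At a buyer price of 92, quantity demanded is 1432 − 8·92 = 696.
Sellers supply 696 only when they receive Ps with -263 + 7·Ps = 696, i.e. Ps = 137.
s = Ps − Pb = 137 − 92 = 45.

Required subsidy s = €45 per unit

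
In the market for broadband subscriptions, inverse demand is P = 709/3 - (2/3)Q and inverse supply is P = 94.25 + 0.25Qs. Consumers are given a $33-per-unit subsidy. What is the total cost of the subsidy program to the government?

Government cost = $6303

Pre-subsidy: 709/3 - (2/3)Q = 94.25 + 0.25Q gives Q* = 155 and P* = 133.
With the rebate, buyers effectively pay Pb = Ps − 33, where Ps is the price sellers receive.
On the curves, Pb = 709/3 - (2/3)Q and Ps = 94.25 + 0.25Q; the wedge Ps − Pb = 33 gives 94.25 + 0.25Q − (709/3 - (2/3)Q) = 33, so Q' = 191.
Then Pb = 709/3 − (2/3)·191 = 109 and Ps = 94.25 + 0.25·191 = 142.
Government outlay = subsidy × quantity = 33 × 191 = 6303.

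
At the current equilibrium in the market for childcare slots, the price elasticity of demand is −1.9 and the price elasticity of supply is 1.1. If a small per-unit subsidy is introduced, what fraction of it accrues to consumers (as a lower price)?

Consumer share = 11/30

For a small subsidy around the equilibrium, the benefit split depends on the relative slopes, which at a point are proportional to the elasticities.
Buyer share = εs/(εs + |εd|) = 1.1/(1.1 + 1.9) = 11/30; seller share = |εd|/(εs + |εd|) = 19/30.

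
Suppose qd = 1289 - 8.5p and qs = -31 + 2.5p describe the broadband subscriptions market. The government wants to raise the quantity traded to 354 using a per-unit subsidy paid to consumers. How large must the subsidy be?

Required subsidy s = 44 per unit

At q = 354, invert demand for the buyer price: pb = (1289 − 354)/8.5 = 110; invert supply for the seller price: ps = (354 − (-31))/2.5 = 154.
The subsidy must fill the gap: s = ps − pb = 154 − 110 = 44.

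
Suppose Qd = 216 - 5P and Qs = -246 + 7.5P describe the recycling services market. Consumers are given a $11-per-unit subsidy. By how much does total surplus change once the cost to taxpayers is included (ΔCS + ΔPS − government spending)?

Net change in total surplus = -$181.5

Pre-subsidy: 216 - 5P = -246 + 7.5P gives P* = 36.96, Q* = 31.2.
With the rebate, buyers effectively pay Pb = Ps − 11, where Ps is the price sellers receive.
Demand in terms of Ps becomes Qd = 216 − 5(Ps − 11) = 271 - 5Ps. Setting this equal to supply: 271 - 5Ps = -246 + 7.5Ps, so Ps = 41.36.
Buyers pay Pb = 41.36 − 11 = 30.36; Q' = -246 + 7.5·41.36 = 64.2.
ΔCS = ½(31.2 + 64.2)(36.96 − 30.36) = 314.82; ΔPS = ½(31.2 + 64.2)(41.36 − 36.96) = 209.88.
Government spending = 11 × 64.2 = 706.2.
Net change = 314.82 + 209.88 − 706.2 = -181.5. The loss equals the DWL triangle ½·11·33.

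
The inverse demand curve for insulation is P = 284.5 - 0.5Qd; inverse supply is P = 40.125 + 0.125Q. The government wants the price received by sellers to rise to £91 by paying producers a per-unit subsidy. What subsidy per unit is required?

Required subsidy s = £10 per unit

At a seller price of 91, quantity supplied is -321 + 8·91 = 407.
Buyers absorb 407 only when they pay Pb = 284.5 − 0.5·407 = 81.
s = Ps − Pb = 91 − 81 = 10.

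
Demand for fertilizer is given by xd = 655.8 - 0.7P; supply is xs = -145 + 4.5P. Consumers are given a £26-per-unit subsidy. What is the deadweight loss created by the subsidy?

Pre-subsidy: 655.8 - 0.7P = -145 + 4.5P gives P* = 154, x* = 548.
With the rebate, buyers effectively pay Pb = Ps − 26, where Ps is the price sellers receive.
Demand in terms of Ps becomes xd = 655.8 − 0.7(Ps − 26) = 674 - 0.7Ps. Setting this equal to supply: 674 - 0.7Ps = -145 + 4.5Ps, so Ps = 157.5.
Buyers pay Pb = 157.5 − 26 = 131.5; x' = -145 + 4.5·157.5 = 563.75.
The subsidy expands output by 563.75 − 548 = 15.75 past the efficient level; on those units the gap between marginal cost and willingness to pay runs from 0 up to 26.
DWL = ½ × 26 × 15.75 = 204.75.

Deadweight loss = £204.75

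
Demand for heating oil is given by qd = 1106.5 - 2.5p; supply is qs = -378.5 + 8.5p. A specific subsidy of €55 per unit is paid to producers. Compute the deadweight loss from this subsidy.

Deadweight loss = €2921.875

Pre-subsidy: 1106.5 - 2.5p = -378.5 + 8.5p gives p* = 135, q* = 769.
With the subsidy, sellers receive ps = pb + 55 for each unit, where pb is the price buyers pay.
Supply in terms of pb becomes qs = -378.5 + 8.5(pb + 55) = 89 + 8.5pb. Setting this equal to demand: 1106.5 - 2.5pb = 89 + 8.5pb, so pb = 92.5.
Sellers receive ps = 92.5 + 55 = 147.5; q' = 1106.5 − 2.5·92.5 = 875.25.
The subsidy expands output by 875.25 − 769 = 106.25 past the efficient level; on those units the gap between marginal cost and willingness to pay runs from 0 up to 55.
DWL = ½ × 55 × 106.25 = 2921.875.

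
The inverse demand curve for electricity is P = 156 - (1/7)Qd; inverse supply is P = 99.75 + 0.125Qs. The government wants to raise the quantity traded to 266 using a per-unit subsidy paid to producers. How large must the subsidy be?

Required subsidy s = 15 per unit

At Q = 266, from the demand curve buyers pay Pb = 156 − (1/7)·266 = 118; from the supply curve sellers need Ps = 99.75 + 0.125·266 = 133.
The subsidy must fill the gap: s = Ps − Pb = 133 − 118 = 15.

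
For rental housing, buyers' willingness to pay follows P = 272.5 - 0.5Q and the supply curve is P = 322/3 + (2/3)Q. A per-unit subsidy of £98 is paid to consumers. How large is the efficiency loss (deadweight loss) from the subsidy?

Deadweight loss = £4116

Pre-subsidy: 272.5 - 0.5Q = 322/3 + (2/3)Q gives Q* = 991/7 and P* = 1412/7.
With the rebate, buyers effectively pay Pb = Ps − 98, where Ps is the price sellers receive.
On the curves, Pb = 272.5 - 0.5Q and Ps = 322/3 + (2/3)Q; the wedge Ps − Pb = 98 gives 322/3 + (2/3)Q − (272.5 - 0.5Q) = 98, so Q' = 1579/7.
Then Pb = 272.5 − 0.5·(1579/7) = 1118/7 and Ps = 322/3 + (2/3)·(1579/7) = 1804/7.
The subsidy expands output by 1579/7 − 991/7 = 84 past the efficient level; on those units the gap between marginal cost and willingness to pay runs from 0 up to 98.
DWL = ½ × 98 × 84 = 4116.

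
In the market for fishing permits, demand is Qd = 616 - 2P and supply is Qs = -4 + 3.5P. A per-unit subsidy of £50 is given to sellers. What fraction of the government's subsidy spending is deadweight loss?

Pre-subsidy: 616 - 2P = -4 + 3.5P gives P* = 1240/11, Q* = 4296/11.
With the subsidy, sellers receive Ps = Pb + 50 for each unit, where Pb is the price buyers pay.
Supply in terms of Pb becomes Qs = -4 + 3.5(Pb + 50) = 171 + 3.5Pb. Setting this equal to demand: 616 - 2Pb = 171 + 3.5Pb, so Pb = 890/11.
Sellers receive Ps = 890/11 + 50 = 1440/11; Q' = 616 − 2·(890/11) = 4996/11.
ΔCS = ½(4296/11 + 4996/11)(1240/11 − 890/11) = 1626100/121; ΔPS = ½(4296/11 + 4996/11)(1440/11 − 1240/11) = 929200/121.
Government spending = 50 × 4996/11 = 249800/11.
DWL = ½ × 50 × (4996/11 − 4296/11) = 17500/11; fraction = (17500/11) / (249800/11) = 175/2498.

DWL / government spending = 175/2498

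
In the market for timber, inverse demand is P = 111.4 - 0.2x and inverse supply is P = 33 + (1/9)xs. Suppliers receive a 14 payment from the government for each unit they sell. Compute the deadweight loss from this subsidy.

Deadweight loss = 315

Pre-subsidy: 111.4 - 0.2x = 33 + (1/9)x gives x* = 252 and P* = 61.
With the subsidy, sellers receive Ps = Pb + 14 for each unit, where Pb is the price buyers pay.
On the curves, Pb = 111.4 - 0.2x and Ps = 33 + (1/9)x; the wedge Ps − Pb = 14 gives 33 + (1/9)x − (111.4 - 0.2x) = 14, so x' = 297.
Then Pb = 111.4 − 0.2·297 = 52 and Ps = 33 + (1/9)·297 = 66.
The subsidy expands output by 297 − 252 = 45 past the efficient level; on those units the gap between marginal cost and willingness to pay runs from 0 up to 14.
DWL = ½ × 14 × 45 = 315.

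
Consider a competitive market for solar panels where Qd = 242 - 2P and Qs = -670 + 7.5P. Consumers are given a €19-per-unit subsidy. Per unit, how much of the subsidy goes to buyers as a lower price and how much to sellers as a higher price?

Buyers gain €15 per unit; sellers gain €4 per unit

Pre-subsidy: 242 - 2P = -670 + 7.5P gives P* = 96, Q* = 50.
With the rebate, buyers effectively pay Pb = Ps − 19, where Ps is the price sellers receive.
Demand in terms of Ps becomes Qd = 242 − 2(Ps − 19) = 280 - 2Ps. Setting this equal to supply: 280 - 2Ps = -670 + 7.5Ps, so Ps = 100.
Buyers pay Pb = 100 − 19 = 81; Q' = -670 + 7.5·100 = 80.
Buyers' price falls by P* − Pb = 96 − 81 = 15; sellers' price rises by Ps − P* = 100 − 96 = 4.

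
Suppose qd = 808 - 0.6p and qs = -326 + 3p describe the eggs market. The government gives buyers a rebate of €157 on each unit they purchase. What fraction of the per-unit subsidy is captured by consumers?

Pre-subsidy: 808 - 0.6p = -326 + 3p gives p* = 315, q* = 619.
With the rebate, buyers effectively pay pb = ps − 157, where ps is the price sellers receive.
Demand in terms of ps becomes qd = 808 − 0.6(ps − 157) = 902.2 - 0.6ps. Setting this equal to supply: 902.2 - 0.6ps = -326 + 3ps, so ps = 2047/6.
Buyers pay pb = 2047/6 − 157 = 1105/6; q' = -326 + 3·(2047/6) = 697.5.
Buyers' price falls by p* − pb = 315 − 1105/6 = 785/6; sellers' price rises by ps − p* = 2047/6 − 315 = 157/6.
So consumers capture (785/6)/157 = 5/6 of each unit of subsidy.

Consumer share = 5/6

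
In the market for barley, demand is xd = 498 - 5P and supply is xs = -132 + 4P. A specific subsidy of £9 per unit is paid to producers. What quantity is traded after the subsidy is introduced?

Pre-subsidy: 498 - 5P = -132 + 4P gives P* = 70, x* = 148.
With the subsidy, sellers receive Ps = Pb + 9 for each unit, where Pb is the price buyers pay.
Supply in terms of Pb becomes xs = -132 + 4(Pb + 9) = -96 + 4Pb. Setting this equal to demand: 498 - 5Pb = -96 + 4Pb, so Pb = 66.
Sellers receive Ps = 66 + 9 = 75; x' = 498 − 5·66 = 168.

x' = 168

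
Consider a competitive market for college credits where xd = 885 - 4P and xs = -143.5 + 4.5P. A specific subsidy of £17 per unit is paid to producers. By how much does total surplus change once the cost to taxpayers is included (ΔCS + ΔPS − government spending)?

Net change in total surplus = -£306

Pre-subsidy: 885 - 4P = -143.5 + 4.5P gives P* = 121, x* = 401.
With the subsidy, sellers receive Ps = Pb + 17 for each unit, where Pb is the price buyers pay.
Supply in terms of Pb becomes xs = -143.5 + 4.5(Pb + 17) = -67 + 4.5Pb. Setting this equal to demand: 885 - 4Pb = -67 + 4.5Pb, so Pb = 112.
Sellers receive Ps = 112 + 17 = 129; x' = 885 − 4·112 = 437.
ΔCS = ½(401 + 437)(121 − 112) = 3771; ΔPS = ½(401 + 437)(129 − 121) = 3352.
Government spending = 17 × 437 = 7429.
Net change = 3771 + 3352 − 7429 = -306. The loss equals the DWL triangle ½·17·36.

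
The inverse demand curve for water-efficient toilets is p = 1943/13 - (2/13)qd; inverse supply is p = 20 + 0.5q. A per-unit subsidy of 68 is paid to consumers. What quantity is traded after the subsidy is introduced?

q' = 302

Pre-subsidy: 1943/13 - (2/13)q = 20 + 0.5q gives q* = 198 and p* = 119.
With the rebate, buyers effectively pay pb = ps − 68, where ps is the price sellers receive.
On the curves, pb = 1943/13 - (2/13)q and ps = 20 + 0.5q; the wedge ps − pb = 68 gives 20 + 0.5q − (1943/13 - (2/13)q) = 68, so q' = 302.
Then pb = 1943/13 − (2/13)·302 = 103 and ps = 20 + 0.5·302 = 171.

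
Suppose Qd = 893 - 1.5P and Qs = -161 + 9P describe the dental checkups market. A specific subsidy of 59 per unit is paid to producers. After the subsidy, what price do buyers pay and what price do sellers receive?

Buyers pay 1046/21; sellers receive 2285/21

Pre-subsidy: 893 - 1.5P = -161 + 9P gives P* = 2108/21, Q* = 5197/7.
With the subsidy, sellers receive Ps = Pb + 59 for each unit, where Pb is the price buyers pay.
Supply in terms of Pb becomes Qs = -161 + 9(Pb + 59) = 370 + 9Pb. Setting this equal to demand: 893 - 1.5Pb = 370 + 9Pb, so Pb = 1046/21.
Sellers receive Ps = 1046/21 + 59 = 2285/21; Q' = 893 − 1.5·(1046/21) = 5728/7.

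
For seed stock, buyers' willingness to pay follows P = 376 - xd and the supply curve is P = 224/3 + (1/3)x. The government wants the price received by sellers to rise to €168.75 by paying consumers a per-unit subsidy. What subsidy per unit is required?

Required subsidy s = €75 per unit

At a seller price of 168.75, quantity supplied is -224 + 3·168.75 = 282.25.
Buyers absorb 282.25 only when they pay Pb = 376 − 1·282.25 = 93.75.
s = Ps − Pb = 168.75 − 93.75 = 75.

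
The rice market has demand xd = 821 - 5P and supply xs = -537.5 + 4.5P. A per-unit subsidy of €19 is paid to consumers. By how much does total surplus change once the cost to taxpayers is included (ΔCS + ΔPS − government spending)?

Net change in total surplus = -€427.5

Pre-subsidy: 821 - 5P = -537.5 + 4.5P gives P* = 143, x* = 106.
With the rebate, buyers effectively pay Pb = Ps − 19, where Ps is the price sellers receive.
Demand in terms of Ps becomes xd = 821 − 5(Ps − 19) = 916 - 5Ps. Setting this equal to supply: 916 - 5Ps = -537.5 + 4.5Ps, so Ps = 153.
Buyers pay Pb = 153 − 19 = 134; x' = -537.5 + 4.5·153 = 151.
ΔCS = ½(106 + 151)(143 − 134) = 1156.5; ΔPS = ½(106 + 151)(153 − 143) = 1285.
Government spending = 19 × 151 = 2869.
Net change = 1156.5 + 1285 − 2869 = -427.5. The loss equals the DWL triangle ½·19·45.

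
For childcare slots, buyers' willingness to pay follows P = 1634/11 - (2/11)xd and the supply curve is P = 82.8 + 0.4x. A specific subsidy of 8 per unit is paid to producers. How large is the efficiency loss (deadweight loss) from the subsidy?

Deadweight loss = 55

Pre-subsidy: 1634/11 - (2/11)x = 82.8 + 0.4x gives x* = 113 and P* = 128.
With the subsidy, sellers receive Ps = Pb + 8 for each unit, where Pb is the price buyers pay.
On the curves, Pb = 1634/11 - (2/11)x and Ps = 82.8 + 0.4x; the wedge Ps − Pb = 8 gives 82.8 + 0.4x − (1634/11 - (2/11)x) = 8, so x' = 126.75.
Then Pb = 1634/11 − (2/11)·126.75 = 125.5 and Ps = 82.8 + 0.4·126.75 = 133.5.
The subsidy expands output by 126.75 − 113 = 13.75 past the efficient level; on those units the gap between marginal cost and willingness to pay runs from 0 up to 8.
DWL = ½ × 8 × 13.75 = 55.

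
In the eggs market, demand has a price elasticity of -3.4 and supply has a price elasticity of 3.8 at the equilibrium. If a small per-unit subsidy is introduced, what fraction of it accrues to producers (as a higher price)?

Producer share = 17/36

For a small subsidy around the equilibrium, the benefit split depends on the relative slopes, which at a point are proportional to the elasticities.
Buyer share = εs/(εs + |εd|) = 3.8/(3.8 + 3.4) = 19/36; seller share = |εd|/(εs + |εd|) = 17/36.
So producers capture 17/36 of the subsidy.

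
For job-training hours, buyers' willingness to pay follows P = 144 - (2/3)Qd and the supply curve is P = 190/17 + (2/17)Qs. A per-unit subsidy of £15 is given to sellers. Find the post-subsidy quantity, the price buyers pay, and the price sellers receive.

Pre-subsidy: 144 - (2/3)Q = 190/17 + (2/17)Q gives Q* = 169.35 and P* = 31.1.
With the subsidy, sellers receive Ps = Pb + 15 for each unit, where Pb is the price buyers pay.
On the curves, Pb = 144 - (2/3)Q and Ps = 190/17 + (2/17)Q; the wedge Ps − Pb = 15 gives 190/17 + (2/17)Q − (144 - (2/3)Q) = 15, so Q' = 188.475.
Then Pb = 144 − (2/3)·188.475 = 18.35 and Ps = 190/17 + (2/17)·188.475 = 33.35.

Q' = 188.475; buyers pay £18.35; sellers receive £33.35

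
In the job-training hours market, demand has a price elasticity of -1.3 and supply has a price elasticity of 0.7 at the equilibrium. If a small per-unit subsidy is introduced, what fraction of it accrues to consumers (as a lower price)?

Consumer share = 0.35

For a small subsidy around the equilibrium, the benefit split depends on the relative slopes, which at a point are proportional to the elasticities.
Buyer share = εs/(εs + |εd|) = 0.7/(0.7 + 1.3) = 0.35; seller share = |εd|/(εs + |εd|) = 0.65.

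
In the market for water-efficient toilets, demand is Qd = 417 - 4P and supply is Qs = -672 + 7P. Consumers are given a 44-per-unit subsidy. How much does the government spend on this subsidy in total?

Pre-subsidy: 417 - 4P = -672 + 7P gives P* = 99, Q* = 21.
With the rebate, buyers effectively pay Pb = Ps − 44, where Ps is the price sellers receive.
Demand in terms of Ps becomes Qd = 417 − 4(Ps − 44) = 593 - 4Ps. Setting this equal to supply: 593 - 4Ps = -672 + 7Ps, so Ps = 115.
Buyers pay Pb = 115 − 44 = 71; Q' = -672 + 7·115 = 133.
Government outlay = subsidy × quantity = 44 × 133 = 5852.

Government cost = 5852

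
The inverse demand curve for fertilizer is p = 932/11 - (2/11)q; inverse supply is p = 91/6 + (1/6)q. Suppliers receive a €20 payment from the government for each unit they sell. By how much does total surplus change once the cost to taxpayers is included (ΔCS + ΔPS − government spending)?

Pre-subsidy: 932/11 - (2/11)q = 91/6 + (1/6)q gives q* = 4591/23 and p* = 1114/23.
With the subsidy, sellers receive ps = pb + 20 for each unit, where pb is the price buyers pay.
On the curves, pb = 932/11 - (2/11)q and ps = 91/6 + (1/6)q; the wedge ps − pb = 20 gives 91/6 + (1/6)q − (932/11 - (2/11)q) = 20, so q' = 257.
Then pb = 932/11 − (2/11)·257 = 38 and ps = 91/6 + (1/6)·257 = 58.
ΔCS = ½(4591/23 + 257)(1114/23 − 38) = 1260240/529; ΔPS = ½(4591/23 + 257)(58 − 1114/23) = 1155220/529.
Government spending = 20 × 257 = 5140.
Net change = 1260240/529 + 1155220/529 − 5140 = -13200/23. The loss equals the DWL triangle ½·20·1320/23.

Net change in total surplus = -13200/23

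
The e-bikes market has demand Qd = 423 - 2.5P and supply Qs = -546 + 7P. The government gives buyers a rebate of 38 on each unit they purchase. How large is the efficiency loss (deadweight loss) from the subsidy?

Pre-subsidy: 423 - 2.5P = -546 + 7P gives P* = 102, Q* = 168.
With the rebate, buyers effectively pay Pb = Ps − 38, where Ps is the price sellers receive.
Demand in terms of Ps becomes Qd = 423 − 2.5(Ps − 38) = 518 - 2.5Ps. Setting this equal to supply: 518 - 2.5Ps = -546 + 7Ps, so Ps = 112.
Buyers pay Pb = 112 − 38 = 74; Q' = -546 + 7·112 = 238.
The subsidy expands output by 238 − 168 = 70 past the efficient level; on those units the gap between marginal cost and willingness to pay runs from 0 up to 38.
DWL = ½ × 38 × 70 = 1330.

Deadweight loss = 1330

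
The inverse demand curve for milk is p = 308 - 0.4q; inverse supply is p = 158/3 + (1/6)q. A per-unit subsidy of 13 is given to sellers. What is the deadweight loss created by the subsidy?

Pre-subsidy: 308 - 0.4q = 158/3 + (1/6)q gives q* = 7660/17 and p* = 2172/17.
With the subsidy, sellers receive ps = pb + 13 for each unit, where pb is the price buyers pay.
On the curves, pb = 308 - 0.4q and ps = 158/3 + (1/6)q; the wedge ps − pb = 13 gives 158/3 + (1/6)q − (308 - 0.4q) = 13, so q' = 8050/17.
Then pb = 308 − 0.4·(8050/17) = 2016/17 and ps = 158/3 + (1/6)·(8050/17) = 2237/17.
The subsidy expands output by 8050/17 − 7660/17 = 390/17 past the efficient level; on those units the gap between marginal cost and willingness to pay runs from 0 up to 13.
DWL = ½ × 13 × 390/17 = 2535/17.

Deadweight loss = 2535/17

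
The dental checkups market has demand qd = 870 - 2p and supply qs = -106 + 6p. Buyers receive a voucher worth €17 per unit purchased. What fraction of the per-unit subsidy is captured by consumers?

Consumer share = 0.75

Pre-subsidy: 870 - 2p = -106 + 6p gives p* = 122, q* = 626.
With the rebate, buyers effectively pay pb = ps − 17, where ps is the price sellers receive.
Demand in terms of ps becomes qd = 870 − 2(ps − 17) = 904 - 2ps. Setting this equal to supply: 904 - 2ps = -106 + 6ps, so ps = 126.25.
Buyers pay pb = 126.25 − 17 = 109.25; q' = -106 + 6·126.25 = 651.5.
Buyers' price falls by p* − pb = 122 − 109.25 = 12.75; sellers' price rises by ps − p* = 126.25 − 122 = 4.25.
So consumers capture 12.75/17 = 0.75 of each unit of subsidy.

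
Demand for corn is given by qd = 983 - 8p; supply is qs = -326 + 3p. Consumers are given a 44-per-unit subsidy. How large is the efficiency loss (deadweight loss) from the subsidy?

Pre-subsidy: 983 - 8p = -326 + 3p gives p* = 119, q* = 31.
With the rebate, buyers effectively pay pb = ps − 44, where ps is the price sellers receive.
Demand in terms of ps becomes qd = 983 − 8(ps − 44) = 1335 - 8ps. Setting this equal to supply: 1335 - 8ps = -326 + 3ps, so ps = 151.
Buyers pay pb = 151 − 44 = 107; q' = -326 + 3·151 = 127.
The subsidy expands output by 127 − 31 = 96 past the efficient level; on those units the gap between marginal cost and willingness to pay runs from 0 up to 44.
DWL = ½ × 44 × 96 = 2112.

Deadweight loss = 2112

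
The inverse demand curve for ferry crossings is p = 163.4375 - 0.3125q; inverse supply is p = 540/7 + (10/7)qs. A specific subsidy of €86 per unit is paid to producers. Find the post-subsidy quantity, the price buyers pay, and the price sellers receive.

Pre-subsidy: 163.4375 - 0.3125q = 540/7 + (10/7)q gives q* = 1933/39 and p* = 5770/39.
With the subsidy, sellers receive ps = pb + 86 for each unit, where pb is the price buyers pay.
On the curves, pb = 163.4375 - 0.3125q and ps = 540/7 + (10/7)q; the wedge ps − pb = 86 gives 540/7 + (10/7)q − (163.4375 - 0.3125q) = 86, so q' = 19297/195.
Then pb = 163.4375 − 0.3125·(19297/195) = 5168/39 and ps = 540/7 + (10/7)·(19297/195) = 8522/39.

q' = 19297/195; buyers pay 5168/39; sellers receive 8522/39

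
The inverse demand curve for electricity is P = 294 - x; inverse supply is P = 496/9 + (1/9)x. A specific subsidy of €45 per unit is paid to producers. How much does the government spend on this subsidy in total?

Government cost = €11497.5

Pre-subsidy: 294 - x = 496/9 + (1/9)x gives x* = 215 and P* = 79.
With the subsidy, sellers receive Ps = Pb + 45 for each unit, where Pb is the price buyers pay.
On the curves, Pb = 294 - x and Ps = 496/9 + (1/9)x; the wedge Ps − Pb = 45 gives 496/9 + (1/9)x − (294 - x) = 45, so x' = 255.5.
Then Pb = 294 − 1·255.5 = 38.5 and Ps = 496/9 + (1/9)·255.5 = 83.5.
Government outlay = subsidy × quantity = 45 × 255.5 = 11497.5.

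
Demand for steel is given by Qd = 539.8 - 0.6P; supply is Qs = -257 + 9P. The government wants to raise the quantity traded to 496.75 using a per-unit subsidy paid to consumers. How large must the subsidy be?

Required subsidy s = 12 per unit

At Q = 496.75, invert demand for the buyer price: Pb = (539.8 − 496.75)/0.6 = 71.75; invert supply for the seller price: Ps = (496.75 − (-257))/9 = 83.75.
The subsidy must fill the gap: s = Ps − Pb = 83.75 − 71.75 = 12.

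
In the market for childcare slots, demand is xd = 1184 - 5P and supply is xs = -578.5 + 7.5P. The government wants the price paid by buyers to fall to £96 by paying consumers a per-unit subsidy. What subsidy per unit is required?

At a buyer price of 96, quantity demanded is 1184 − 5·96 = 704.
Sellers supply 704 only when they receive Ps with -578.5 + 7.5·Ps = 704, i.e. Ps = 171.
s = Ps − Pb = 171 − 96 = 75.

Required subsidy s = £75 per unit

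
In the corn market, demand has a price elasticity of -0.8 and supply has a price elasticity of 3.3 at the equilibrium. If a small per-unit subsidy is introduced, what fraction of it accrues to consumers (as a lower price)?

For a small subsidy around the equilibrium, the benefit split depends on the relative slopes, which at a point are proportional to the elasticities.
Buyer share = εs/(εs + |εd|) = 3.3/(3.3 + 0.8) = 33/41; seller share = |εd|/(εs + |εd|) = 8/41.

Consumer share = 33/41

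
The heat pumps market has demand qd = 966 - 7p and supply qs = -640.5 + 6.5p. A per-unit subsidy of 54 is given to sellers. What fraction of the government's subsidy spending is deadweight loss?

DWL / government spending = 13/45

Pre-subsidy: 966 - 7p = -640.5 + 6.5p gives p* = 119, q* = 133.
With the subsidy, sellers receive ps = pb + 54 for each unit, where pb is the price buyers pay.
Supply in terms of pb becomes qs = -640.5 + 6.5(pb + 54) = -289.5 + 6.5pb. Setting this equal to demand: 966 - 7pb = -289.5 + 6.5pb, so pb = 93.
Sellers receive ps = 93 + 54 = 147; q' = 966 − 7·93 = 315.
ΔCS = ½(133 + 315)(119 − 93) = 5824; ΔPS = ½(133 + 315)(147 − 119) = 6272.
Government spending = 54 × 315 = 17010.
DWL = ½ × 54 × (315 − 133) = 4914; fraction = 4914 / 17010 = 13/45.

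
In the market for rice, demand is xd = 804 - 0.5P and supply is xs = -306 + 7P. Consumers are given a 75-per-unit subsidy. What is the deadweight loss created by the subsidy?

Pre-subsidy: 804 - 0.5P = -306 + 7P gives P* = 148, x* = 730.
With the rebate, buyers effectively pay Pb = Ps − 75, where Ps is the price sellers receive.
Demand in terms of Ps becomes xd = 804 − 0.5(Ps − 75) = 841.5 - 0.5Ps. Setting this equal to supply: 841.5 - 0.5Ps = -306 + 7Ps, so Ps = 153.
Buyers pay Pb = 153 − 75 = 78; x' = -306 + 7·153 = 765.
The subsidy expands output by 765 − 730 = 35 past the efficient level; on those units the gap between marginal cost and willingness to pay runs from 0 up to 75.
DWL = ½ × 75 × 35 = 1312.5.

Deadweight loss = 1312.5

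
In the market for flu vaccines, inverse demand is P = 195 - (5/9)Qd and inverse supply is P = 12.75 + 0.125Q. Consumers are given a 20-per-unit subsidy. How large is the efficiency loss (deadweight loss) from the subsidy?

Deadweight loss = 14400/49

Pre-subsidy: 195 - (5/9)Q = 12.75 + 0.125Q gives Q* = 13122/49 and P* = 2265/49.
With the rebate, buyers effectively pay Pb = Ps − 20, where Ps is the price sellers receive.
On the curves, Pb = 195 - (5/9)Q and Ps = 12.75 + 0.125Q; the wedge Ps − Pb = 20 gives 12.75 + 0.125Q − (195 - (5/9)Q) = 20, so Q' = 14562/49.
Then Pb = 195 − (5/9)·(14562/49) = 1465/49 and Ps = 12.75 + 0.125·(14562/49) = 2445/49.
The subsidy expands output by 14562/49 − 13122/49 = 1440/49 past the efficient level; on those units the gap between marginal cost and willingness to pay runs from 0 up to 20.
DWL = ½ × 20 × 1440/49 = 14400/49.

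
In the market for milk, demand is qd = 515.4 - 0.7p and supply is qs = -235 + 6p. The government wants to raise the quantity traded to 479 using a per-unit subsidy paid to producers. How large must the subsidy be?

Required subsidy s = 67 per unit

At q = 479, invert demand for the buyer price: pb = (515.4 − 479)/0.7 = 52; invert supply for the seller price: ps = (479 − (-235))/6 = 119.
The subsidy must fill the gap: s = ps − pb = 119 − 52 = 67.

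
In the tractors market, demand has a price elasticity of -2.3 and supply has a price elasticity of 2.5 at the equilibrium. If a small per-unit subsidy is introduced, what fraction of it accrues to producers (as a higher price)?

Producer share = 23/48

For a small subsidy around the equilibrium, the benefit split depends on the relative slopes, which at a point are proportional to the elasticities.
Buyer share = εs/(εs + |εd|) = 2.5/(2.5 + 2.3) = 25/48; seller share = |εd|/(εs + |εd|) = 23/48.
So producers capture 23/48 of the subsidy.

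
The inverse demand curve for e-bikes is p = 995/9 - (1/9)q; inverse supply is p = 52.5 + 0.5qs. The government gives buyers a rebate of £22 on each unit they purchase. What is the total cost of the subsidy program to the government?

Government cost = £2882

Pre-subsidy: 995/9 - (1/9)q = 52.5 + 0.5q gives q* = 95 and p* = 100.
With the rebate, buyers effectively pay pb = ps − 22, where ps is the price sellers receive.
On the curves, pb = 995/9 - (1/9)q and ps = 52.5 + 0.5q; the wedge ps − pb = 22 gives 52.5 + 0.5q − (995/9 - (1/9)q) = 22, so q' = 131.
Then pb = 995/9 − (1/9)·131 = 96 and ps = 52.5 + 0.5·131 = 118.
Government outlay = subsidy × quantity = 22 × 131 = 2882.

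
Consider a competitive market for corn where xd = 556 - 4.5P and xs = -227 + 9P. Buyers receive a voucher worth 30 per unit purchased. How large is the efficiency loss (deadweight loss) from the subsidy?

Deadweight loss = 1350

Pre-subsidy: 556 - 4.5P = -227 + 9P gives P* = 58, x* = 295.
With the rebate, buyers effectively pay Pb = Ps − 30, where Ps is the price sellers receive.
Demand in terms of Ps becomes xd = 556 − 4.5(Ps − 30) = 691 - 4.5Ps. Setting this equal to supply: 691 - 4.5Ps = -227 + 9Ps, so Ps = 68.
Buyers pay Pb = 68 − 30 = 38; x' = -227 + 9·68 = 385.
The subsidy expands output by 385 − 295 = 90 past the efficient level; on those units the gap between marginal cost and willingness to pay runs from 0 up to 30.
DWL = ½ × 30 × 90 = 1350.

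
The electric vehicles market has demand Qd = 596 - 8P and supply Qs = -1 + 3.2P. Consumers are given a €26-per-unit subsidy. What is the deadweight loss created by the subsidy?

Pre-subsidy: 596 - 8P = -1 + 3.2P gives P* = 2985/56, Q* = 1187/7.
With the rebate, buyers effectively pay Pb = Ps − 26, where Ps is the price sellers receive.
Demand in terms of Ps becomes Qd = 596 − 8(Ps − 26) = 804 - 8Ps. Setting this equal to supply: 804 - 8Ps = -1 + 3.2Ps, so Ps = 71.875.
Buyers pay Pb = 71.875 − 26 = 45.875; Q' = -1 + 3.2·71.875 = 229.
The subsidy expands output by 229 − 1187/7 = 416/7 past the efficient level; on those units the gap between marginal cost and willingness to pay runs from 0 up to 26.
DWL = ½ × 26 × 416/7 = 5408/7.

Deadweight loss = 5408/7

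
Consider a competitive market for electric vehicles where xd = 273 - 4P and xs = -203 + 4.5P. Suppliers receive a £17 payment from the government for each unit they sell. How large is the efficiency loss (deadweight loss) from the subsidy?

Pre-subsidy: 273 - 4P = -203 + 4.5P gives P* = 56, x* = 49.
With the subsidy, sellers receive Ps = Pb + 17 for each unit, where Pb is the price buyers pay.
Supply in terms of Pb becomes xs = -203 + 4.5(Pb + 17) = -126.5 + 4.5Pb. Setting this equal to demand: 273 - 4Pb = -126.5 + 4.5Pb, so Pb = 47.
Sellers receive Ps = 47 + 17 = 64; x' = 273 − 4·47 = 85.
The subsidy expands output by 85 − 49 = 36 past the efficient level; on those units the gap between marginal cost and willingness to pay runs from 0 up to 17.
DWL = ½ × 17 × 36 = 306.

Deadweight loss = £306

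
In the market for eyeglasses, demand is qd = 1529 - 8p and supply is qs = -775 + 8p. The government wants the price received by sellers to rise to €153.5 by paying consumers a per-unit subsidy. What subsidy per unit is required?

Required subsidy s = €19 per unit

At a seller price of 153.5, quantity supplied is -775 + 8·153.5 = 453.
Buyers absorb 453 only when they pay pb with 1529 − 8·pb = 453, i.e. pb = 134.5.
s = ps − pb = 153.5 − 134.5 = 19.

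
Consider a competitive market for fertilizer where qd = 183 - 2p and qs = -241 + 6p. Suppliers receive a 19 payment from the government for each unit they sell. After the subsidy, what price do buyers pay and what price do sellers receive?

Buyers pay 38.75; sellers receive 57.75

Pre-subsidy: 183 - 2p = -241 + 6p gives p* = 53, q* = 77.
With the subsidy, sellers receive ps = pb + 19 for each unit, where pb is the price buyers pay.
Supply in terms of pb becomes qs = -241 + 6(pb + 19) = -127 + 6pb. Setting this equal to demand: 183 - 2pb = -127 + 6pb, so pb = 38.75.
Sellers receive ps = 38.75 + 19 = 57.75; q' = 183 − 2·38.75 = 105.5.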